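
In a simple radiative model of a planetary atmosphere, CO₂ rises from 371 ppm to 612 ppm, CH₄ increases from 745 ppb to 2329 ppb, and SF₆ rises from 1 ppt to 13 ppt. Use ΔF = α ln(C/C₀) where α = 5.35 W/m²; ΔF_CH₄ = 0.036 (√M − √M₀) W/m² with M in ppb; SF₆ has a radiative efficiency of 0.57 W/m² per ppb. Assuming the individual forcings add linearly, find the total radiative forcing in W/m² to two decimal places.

CO₂: 5.35 × ln(612/371) = 5.35 × ln(1.64960) = 5.35 × 0.50053 = 2.6778 W/m².
CH₄: 0.036 × (√2329 − √745) = 0.036 × (48.2597 − 27.2947) = 0.036 × 20.9650 = 0.7547 W/m².
SF₆: Δ = 13 − 1 = 12 ppt = 0.012 ppb; ΔF = 0.57 × 0.012 = 0.0068 W/m².
Total ΔF = 2.6778 + 0.7547 + 0.0068 = 3.4393 W/m².

ΔF = 3.44 W/m²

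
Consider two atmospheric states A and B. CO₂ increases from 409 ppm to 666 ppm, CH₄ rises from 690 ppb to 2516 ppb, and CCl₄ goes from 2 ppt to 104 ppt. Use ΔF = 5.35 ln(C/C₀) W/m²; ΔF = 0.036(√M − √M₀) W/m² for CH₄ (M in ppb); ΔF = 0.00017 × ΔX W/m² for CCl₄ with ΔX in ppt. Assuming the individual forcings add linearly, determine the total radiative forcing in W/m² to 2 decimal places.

ΔF = 3.49 W/m²

CO₂: 5.35 × ln(666/409) = 5.35 × ln(1.62836) = 5.35 × 0.48757 = 2.6085 W/m².
CH₄: 0.036 × (√2516 − √690) = 0.036 × (50.1597 − 26.2679) = 0.036 × 23.8918 = 0.8601 W/m².
CCl₄: ΔF = 0.00017 × (104 − 2) = 0.00017 × 102 = 0.0173 W/m².
Total ΔF = 2.6085 + 0.8601 + 0.0173 = 3.4859 W/m².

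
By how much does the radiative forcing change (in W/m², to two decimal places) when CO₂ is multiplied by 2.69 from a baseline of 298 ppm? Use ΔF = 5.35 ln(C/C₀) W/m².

ΔF = 5.35 × ln(2.69) = 5.35 × 0.98954 = 5.2940 W/m².

ΔF = 5.29 W/m²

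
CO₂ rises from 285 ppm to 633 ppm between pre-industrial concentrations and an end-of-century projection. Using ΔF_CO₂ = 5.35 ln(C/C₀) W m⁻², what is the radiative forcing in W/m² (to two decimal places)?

CO₂: 5.35 × ln(633/285) = 5.35 × ln(2.22105) = 5.35 × 0.79798 = 4.2692 W/m².

ΔF = 4.27 W/m²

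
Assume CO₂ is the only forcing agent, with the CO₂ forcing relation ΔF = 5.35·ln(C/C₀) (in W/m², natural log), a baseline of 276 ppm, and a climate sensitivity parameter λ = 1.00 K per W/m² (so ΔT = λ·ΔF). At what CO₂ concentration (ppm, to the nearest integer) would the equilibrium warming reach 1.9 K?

C ≈ 394 ppm

Required forcing: ΔF = ΔT/λ = 1.9/1.00 = 1.9000 W/m².
Then ln(C/276) = ΔF/5.35 = 1.9000/5.35 = 0.35514.
So C = 276 × e^0.35514 = 276 × 1.42638 = 393.68 ppm.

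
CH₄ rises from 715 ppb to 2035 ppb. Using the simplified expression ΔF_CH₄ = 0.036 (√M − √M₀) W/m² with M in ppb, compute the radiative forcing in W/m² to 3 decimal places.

ΔF = 0.661 W/m²

CH₄: 0.036 × (√2035 − √715) = 0.036 × (45.1110 − 26.7395) = 0.036 × 18.3715 = 0.6614 W/m².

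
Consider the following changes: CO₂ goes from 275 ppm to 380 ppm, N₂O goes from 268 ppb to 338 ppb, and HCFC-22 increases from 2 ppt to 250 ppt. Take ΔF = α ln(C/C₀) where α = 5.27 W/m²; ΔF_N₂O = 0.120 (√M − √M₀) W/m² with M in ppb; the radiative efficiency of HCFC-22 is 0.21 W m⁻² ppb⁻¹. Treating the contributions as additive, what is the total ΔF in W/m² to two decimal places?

CO₂: 5.27 × ln(380/275) = 5.27 × ln(1.38182) = 5.27 × 0.32340 = 1.7043 W/m².
N₂O: 0.120 × (√338 − √268) = 0.120 × (18.3848 − 16.3707) = 0.120 × 2.0141 = 0.2417 W/m².
HCFC-22: Δ = 250 − 2 = 248 ppt = 0.248 ppb; ΔF = 0.21 × 0.248 = 0.0521 W/m².
Total ΔF = 1.7043 + 0.2417 + 0.0521 = 1.9981 W/m².

ΔF = 2.00 W/m²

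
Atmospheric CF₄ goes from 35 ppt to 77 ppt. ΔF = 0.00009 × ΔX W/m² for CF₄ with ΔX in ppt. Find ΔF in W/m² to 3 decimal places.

ΔF = 0.004 W/m²

CF₄: ΔF = 0.00009 × (77 − 35) = 0.00009 × 42 = 0.0038 W/m².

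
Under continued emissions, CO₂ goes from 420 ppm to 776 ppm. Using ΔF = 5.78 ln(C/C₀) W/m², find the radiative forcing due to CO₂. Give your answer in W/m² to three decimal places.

ΔF = 3.548 W/m²

CO₂ absorption bands are partially saturated, so forcing scales with the logarithm of the concentration ratio.
CO₂: 5.78 × ln(776/420) = 5.78 × ln(1.84762) = 5.78 × 0.61390 = 3.5483 W/m².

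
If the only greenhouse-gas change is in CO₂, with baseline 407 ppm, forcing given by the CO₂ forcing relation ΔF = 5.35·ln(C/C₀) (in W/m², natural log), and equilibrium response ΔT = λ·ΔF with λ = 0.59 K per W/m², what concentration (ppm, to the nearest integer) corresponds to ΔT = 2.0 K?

C ≈ 767 ppm

Required forcing: ΔF = ΔT/λ = 2.0/0.59 = 3.3898 W/m².
Then ln(C/407) = ΔF/5.35 = 3.3898/5.35 = 0.63361.
So C = 407 × e^0.63361 = 407 × 1.88440 = 766.95 ppm.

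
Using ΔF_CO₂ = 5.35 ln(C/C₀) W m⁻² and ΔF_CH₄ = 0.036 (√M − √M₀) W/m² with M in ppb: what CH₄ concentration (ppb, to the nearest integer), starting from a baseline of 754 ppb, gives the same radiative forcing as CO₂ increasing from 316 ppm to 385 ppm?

M ≈ 3227 ppb

CO₂ forcing: 5.35 × ln(385/316) = 5.35 × 0.197501 = 1.05663 W/m².
Set 0.036(√M − √754) = 1.05663: √M = 1.05663/0.036 + √754 = 29.3508 + 27.4591 = 56.8099.
M = (56.8099)² = 3227.36 ppb.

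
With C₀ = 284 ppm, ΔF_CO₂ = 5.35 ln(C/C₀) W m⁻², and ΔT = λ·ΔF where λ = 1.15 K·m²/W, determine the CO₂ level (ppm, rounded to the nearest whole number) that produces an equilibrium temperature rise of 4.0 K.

Required forcing: ΔF = ΔT/λ = 4.0/1.15 = 3.4783 W/m².
Then ln(C/284) = ΔF/5.35 = 3.4783/5.35 = 0.65015.
So C = 284 × e^0.65015 = 284 × 1.91583 = 544.10 ppm.

C ≈ 544 ppm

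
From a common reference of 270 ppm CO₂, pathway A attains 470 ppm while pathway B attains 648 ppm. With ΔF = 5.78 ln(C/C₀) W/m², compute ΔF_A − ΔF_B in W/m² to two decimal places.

ΔF_A = 5.78 ln(470/270) = 5.78 × 0.55431 = 3.2039 W/m².
ΔF_B = 5.78 ln(648/270) = 5.78 × 0.87547 = 5.0602 W/m².
Difference: 3.2039 − 5.0602 = -1.8563 W/m².
(Equivalently, ΔF_A − ΔF_B = 5.78 ln(470/648) = 5.78 × -0.32116 = -1.8563 W/m².)

ΔF_A − ΔF_B = -1.86 W/m²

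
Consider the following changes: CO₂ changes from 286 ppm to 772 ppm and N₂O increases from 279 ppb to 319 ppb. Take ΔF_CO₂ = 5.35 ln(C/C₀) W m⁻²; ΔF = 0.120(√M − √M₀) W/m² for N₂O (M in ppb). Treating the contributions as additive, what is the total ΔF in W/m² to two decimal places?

CO₂: 5.35 × ln(772/286) = 5.35 × ln(2.69930) = 5.35 × 0.99299 = 5.3125 W/m².
N₂O: 0.120 × (√319 − √279) = 0.120 × (17.8606 − 16.7033) = 0.120 × 1.1573 = 0.1389 W/m².
Total ΔF = 5.3125 + 0.1389 = 5.4514 W/m².

ΔF = 5.45 W/m²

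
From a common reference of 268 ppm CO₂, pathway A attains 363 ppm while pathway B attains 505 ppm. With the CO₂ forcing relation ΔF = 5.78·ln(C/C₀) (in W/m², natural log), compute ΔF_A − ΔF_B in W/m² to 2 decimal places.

ΔF_A − ΔF_B = -1.91 W/m²

ΔF_A = 5.78 ln(363/268) = 5.78 × 0.30342 = 1.7538 W/m².
ΔF_B = 5.78 ln(505/268) = 5.78 × 0.63357 = 3.6620 W/m².
Difference: 1.7538 − 3.6620 = -1.9082 W/m².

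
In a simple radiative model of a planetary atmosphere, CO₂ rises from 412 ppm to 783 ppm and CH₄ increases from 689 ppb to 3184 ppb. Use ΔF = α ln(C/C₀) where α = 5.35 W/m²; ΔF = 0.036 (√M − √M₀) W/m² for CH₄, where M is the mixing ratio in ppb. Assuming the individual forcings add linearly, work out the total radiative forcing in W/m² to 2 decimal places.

CO₂: 5.35 × ln(783/412) = 5.35 × ln(1.90049) = 5.35 × 0.64211 = 3.4353 W/m².
CH₄: 0.036 × (√3184 − √689) = 0.036 × (56.4269 − 26.2488) = 0.036 × 30.1781 = 1.0864 W/m².
Total ΔF = 3.4353 + 1.0864 = 4.5217 W/m².

ΔF = 4.52 W/m²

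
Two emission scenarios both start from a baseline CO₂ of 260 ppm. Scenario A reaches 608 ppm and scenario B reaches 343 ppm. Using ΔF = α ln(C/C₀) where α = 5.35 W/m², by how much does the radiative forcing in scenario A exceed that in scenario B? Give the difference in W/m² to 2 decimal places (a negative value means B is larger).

ΔF_A = 5.35 ln(608/260) = 5.35 × 0.84949 = 4.5448 W/m².
ΔF_B = 5.35 ln(343/260) = 5.35 × 0.27705 = 1.4822 W/m².
Difference: 4.5448 − 1.4822 = 3.0626 W/m².
(Equivalently, ΔF_A − ΔF_B = 5.35 ln(608/343) = 5.35 × 0.57244 = 3.0626 W/m².)

ΔF_A − ΔF_B = 3.06 W/m²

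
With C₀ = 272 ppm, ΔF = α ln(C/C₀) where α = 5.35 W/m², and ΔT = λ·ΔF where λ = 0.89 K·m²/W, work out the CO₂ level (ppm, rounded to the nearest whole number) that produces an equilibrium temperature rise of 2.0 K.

C ≈ 414 ppm

Required forcing: ΔF = ΔT/λ = 2.0/0.89 = 2.2472 W/m².
Then ln(C/272) = ΔF/5.35 = 2.2472/5.35 = 0.42004.
So C = 272 × e^0.42004 = 272 × 1.52202 = 413.99 ppm.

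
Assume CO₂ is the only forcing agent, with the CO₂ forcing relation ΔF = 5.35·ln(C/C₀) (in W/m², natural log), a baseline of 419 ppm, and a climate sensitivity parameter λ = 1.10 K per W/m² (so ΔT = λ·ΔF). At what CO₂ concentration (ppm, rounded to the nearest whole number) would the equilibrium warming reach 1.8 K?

Required forcing: ΔF = ΔT/λ = 1.8/1.10 = 1.6364 W/m².
Then ln(C/419) = ΔF/5.35 = 1.6364/5.35 = 0.30587.
So C = 419 × e^0.30587 = 419 × 1.35781 = 568.92 ppm.

C ≈ 569 ppm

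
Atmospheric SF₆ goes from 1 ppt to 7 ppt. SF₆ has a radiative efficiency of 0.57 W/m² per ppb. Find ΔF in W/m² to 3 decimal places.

ΔF = 0.003 W/m²

SF₆: Δ = 7 − 1 = 6 ppt = 0.006 ppb; ΔF = 0.57 × 0.006 = 0.0034 W/m².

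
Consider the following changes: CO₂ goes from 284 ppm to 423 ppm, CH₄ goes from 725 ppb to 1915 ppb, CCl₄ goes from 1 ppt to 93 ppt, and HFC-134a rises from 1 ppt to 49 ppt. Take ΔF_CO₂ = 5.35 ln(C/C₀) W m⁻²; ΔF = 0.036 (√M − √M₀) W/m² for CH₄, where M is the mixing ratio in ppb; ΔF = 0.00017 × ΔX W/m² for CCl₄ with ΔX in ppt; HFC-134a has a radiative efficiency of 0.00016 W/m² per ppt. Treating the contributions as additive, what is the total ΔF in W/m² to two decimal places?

CO₂: 5.35 × ln(423/284) = 5.35 × ln(1.48944) = 5.35 × 0.39840 = 2.1314 W/m².
CH₄: 0.036 × (√1915 − √725) = 0.036 × (43.7607 − 26.9258) = 0.036 × 16.8349 = 0.6061 W/m².
CCl₄: ΔF = 0.00017 × (93 − 1) = 0.00017 × 92 = 0.0156 W/m².
HFC-134a: ΔF = 0.00016 × (49 − 1) = 0.00016 × 48 = 0.0077 W/m².
Total ΔF = 2.1314 + 0.6061 + 0.0156 + 0.0077 = 2.7608 W/m².

ΔF = 2.76 W/m²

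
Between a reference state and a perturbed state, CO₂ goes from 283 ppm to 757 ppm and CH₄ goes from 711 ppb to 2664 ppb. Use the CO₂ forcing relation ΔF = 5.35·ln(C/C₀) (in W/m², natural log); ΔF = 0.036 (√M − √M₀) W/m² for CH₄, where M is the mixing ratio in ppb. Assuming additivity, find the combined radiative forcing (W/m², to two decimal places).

ΔF = 6.16 W/m²

CO₂: 5.35 × ln(757/283) = 5.35 × ln(2.67491) = 5.35 × 0.98392 = 5.2640 W/m².
CH₄: 0.036 × (√2664 − √711) = 0.036 × (51.6140 − 26.6646) = 0.036 × 24.9494 = 0.8982 W/m².
Total ΔF = 5.2640 + 0.8982 = 6.1622 W/m².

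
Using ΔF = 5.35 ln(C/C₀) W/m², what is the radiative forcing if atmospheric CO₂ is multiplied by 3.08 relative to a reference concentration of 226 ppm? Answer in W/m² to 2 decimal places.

ΔF = 6.02 W/m²

Because the forcing depends only on the ratio C/C₀, the initial concentration does not enter.
ΔF = 5.35 × ln(3.08) = 5.35 × 1.12493 = 6.0184 W/m².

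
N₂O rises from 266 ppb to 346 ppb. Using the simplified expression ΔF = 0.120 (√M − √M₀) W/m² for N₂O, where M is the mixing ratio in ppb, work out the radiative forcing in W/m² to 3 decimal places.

N₂O: 0.120 × (√346 − √266) = 0.120 × (18.6011 − 16.3095) = 0.120 × 2.2916 = 0.2750 W/m².

ΔF = 0.275 W/m²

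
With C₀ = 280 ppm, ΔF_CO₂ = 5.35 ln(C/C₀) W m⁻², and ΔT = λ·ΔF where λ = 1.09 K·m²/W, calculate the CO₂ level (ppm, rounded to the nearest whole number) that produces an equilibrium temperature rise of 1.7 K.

Required forcing: ΔF = ΔT/λ = 1.7/1.09 = 1.5596 W/m².
Then ln(C/280) = ΔF/5.35 = 1.5596/5.35 = 0.29151.
So C = 280 × e^0.29151 = 280 × 1.33845 = 374.77 ppm.

C ≈ 375 ppm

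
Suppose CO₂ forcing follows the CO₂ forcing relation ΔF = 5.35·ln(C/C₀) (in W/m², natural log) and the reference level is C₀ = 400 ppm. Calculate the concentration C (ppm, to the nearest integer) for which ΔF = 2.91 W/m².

C ≈ 689 ppm

Set 5.35 ln(C/400) = 2.91, so ln(C/400) = 2.91/5.35 = 0.54393.
Then C/400 = e^0.54393 = 1.72276, giving C = 400 × 1.72276 = 689.10 ppm.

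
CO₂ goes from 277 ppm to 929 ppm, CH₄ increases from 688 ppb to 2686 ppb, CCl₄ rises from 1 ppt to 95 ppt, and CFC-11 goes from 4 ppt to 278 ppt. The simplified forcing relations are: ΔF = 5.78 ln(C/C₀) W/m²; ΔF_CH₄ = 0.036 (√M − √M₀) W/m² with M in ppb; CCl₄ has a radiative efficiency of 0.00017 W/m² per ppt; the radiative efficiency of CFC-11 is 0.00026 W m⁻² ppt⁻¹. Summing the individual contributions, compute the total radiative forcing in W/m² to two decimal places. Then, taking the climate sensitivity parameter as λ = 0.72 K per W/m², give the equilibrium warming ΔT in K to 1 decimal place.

CO₂: 5.78 × ln(929/277) = 5.78 × ln(3.35379) = 5.78 × 1.21009 = 6.9943 W/m².
CH₄: 0.036 × (√2686 − √688) = 0.036 × (51.8266 − 26.2298) = 0.036 × 25.5968 = 0.9215 W/m².
CCl₄: ΔF = 0.00017 × (95 − 1) = 0.00017 × 94 = 0.0160 W/m².
CFC-11: ΔF = 0.00026 × (278 − 4) = 0.00026 × 274 = 0.0712 W/m².
Total ΔF = 6.9943 + 0.9215 + 0.0160 + 0.0712 = 8.0030 W/m².
ΔT = λ ΔF = 0.72 × 8.00 = 5.7600 K.

ΔF = 8.00 W/m²; ΔT = 5.8 K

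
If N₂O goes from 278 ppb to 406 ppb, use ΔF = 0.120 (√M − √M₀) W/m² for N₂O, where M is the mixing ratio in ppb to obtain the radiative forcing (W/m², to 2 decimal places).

ΔF = 0.42 W/m²

N₂O: 0.120 × (√406 − √278) = 0.120 × (20.1494 − 16.6733) = 0.120 × 3.4761 = 0.4171 W/m².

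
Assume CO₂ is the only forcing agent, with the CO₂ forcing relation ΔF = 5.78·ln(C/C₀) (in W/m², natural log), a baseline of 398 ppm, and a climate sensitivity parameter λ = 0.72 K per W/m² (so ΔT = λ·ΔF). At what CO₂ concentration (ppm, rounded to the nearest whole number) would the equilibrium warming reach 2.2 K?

Required forcing: ΔF = ΔT/λ = 2.2/0.72 = 3.0556 W/m².
Then ln(C/398) = ΔF/5.78 = 3.0556/5.78 = 0.52865.
So C = 398 × e^0.52865 = 398 × 1.69664 = 675.26 ppm.

C ≈ 675 ppm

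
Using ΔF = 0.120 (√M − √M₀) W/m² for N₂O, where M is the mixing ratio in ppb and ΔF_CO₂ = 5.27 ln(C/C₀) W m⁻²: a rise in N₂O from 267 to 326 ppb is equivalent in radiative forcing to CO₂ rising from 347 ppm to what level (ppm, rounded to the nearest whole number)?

N₂O forcing: 0.120 × (√326 − √267) = 0.120 × (18.0555 − 16.3401) = 0.120 × 1.7154 = 0.20585 W/m².
Set 5.27 ln(C/347) = 0.20585: ln(C/347) = 0.20585/5.27 = 0.03906, so C = 347 × e^0.03906 = 347 × 1.03983 = 360.82 ppm.

C ≈ 361 ppm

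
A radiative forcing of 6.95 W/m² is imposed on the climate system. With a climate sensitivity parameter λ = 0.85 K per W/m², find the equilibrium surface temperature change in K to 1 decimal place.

ΔT = λ ΔF = 0.85 × 6.95 = 5.9075 K.

ΔT = 5.9 K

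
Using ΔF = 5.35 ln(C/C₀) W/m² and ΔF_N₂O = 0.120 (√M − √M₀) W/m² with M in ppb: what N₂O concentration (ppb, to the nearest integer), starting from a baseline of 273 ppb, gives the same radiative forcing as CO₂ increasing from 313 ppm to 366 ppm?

CO₂ forcing: 5.35 × ln(366/313) = 5.35 × 0.156430 = 0.83690 W/m².
Set 0.120(√M − √273) = 0.83690: √M = 0.83690/0.120 + √273 = 6.9742 + 16.5227 = 23.4969.
M = (23.4969)² = 552.10 ppb.

M ≈ 552 ppb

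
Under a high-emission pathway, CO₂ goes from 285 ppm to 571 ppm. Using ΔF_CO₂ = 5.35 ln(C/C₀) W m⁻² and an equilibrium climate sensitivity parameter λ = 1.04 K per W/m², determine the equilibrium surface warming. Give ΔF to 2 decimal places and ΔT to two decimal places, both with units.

CO₂: 5.35 × ln(571/285) = 5.35 × ln(2.00351) = 5.35 × 0.69490 = 3.7177 W/m².
ΔT = λ ΔF = 1.04 × 3.72 = 3.8688 K.

ΔF = 3.72 W/m²; ΔT = 3.87 K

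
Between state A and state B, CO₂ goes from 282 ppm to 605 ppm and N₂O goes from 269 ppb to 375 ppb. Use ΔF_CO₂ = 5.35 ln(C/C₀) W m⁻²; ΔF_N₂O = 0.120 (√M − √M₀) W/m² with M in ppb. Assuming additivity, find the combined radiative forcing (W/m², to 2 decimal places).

CO₂: 5.35 × ln(605/282) = 5.35 × ln(2.14539) = 5.35 × 0.76332 = 4.0838 W/m².
N₂O: 0.120 × (√375 − √269) = 0.120 × (19.3649 − 16.4012) = 0.120 × 2.9637 = 0.3556 W/m².
Total ΔF = 4.0838 + 0.3556 = 4.4394 W/m².

ΔF = 4.44 W/m²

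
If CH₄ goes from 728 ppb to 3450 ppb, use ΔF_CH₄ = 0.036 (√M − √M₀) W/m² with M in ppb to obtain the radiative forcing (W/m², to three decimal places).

CH₄: 0.036 × (√3450 − √728) = 0.036 × (58.7367 − 26.9815) = 0.036 × 31.7552 = 1.1432 W/m².

ΔF = 1.143 W/m²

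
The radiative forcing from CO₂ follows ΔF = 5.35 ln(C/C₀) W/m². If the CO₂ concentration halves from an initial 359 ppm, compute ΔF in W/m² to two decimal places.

ΔF = -3.71 W/m²

ΔF = 5.35 × ln(0.5) = 5.35 × -0.69315 = -3.7084 W/m².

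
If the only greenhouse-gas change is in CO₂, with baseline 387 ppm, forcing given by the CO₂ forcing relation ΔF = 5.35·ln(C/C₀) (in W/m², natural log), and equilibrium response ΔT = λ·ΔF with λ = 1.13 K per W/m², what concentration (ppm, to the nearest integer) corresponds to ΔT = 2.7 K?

C ≈ 605 ppm

Required forcing: ΔF = ΔT/λ = 2.7/1.13 = 2.3894 W/m².
Then ln(C/387) = ΔF/5.35 = 2.3894/5.35 = 0.44662.
So C = 387 × e^0.44662 = 387 × 1.56302 = 604.89 ppm.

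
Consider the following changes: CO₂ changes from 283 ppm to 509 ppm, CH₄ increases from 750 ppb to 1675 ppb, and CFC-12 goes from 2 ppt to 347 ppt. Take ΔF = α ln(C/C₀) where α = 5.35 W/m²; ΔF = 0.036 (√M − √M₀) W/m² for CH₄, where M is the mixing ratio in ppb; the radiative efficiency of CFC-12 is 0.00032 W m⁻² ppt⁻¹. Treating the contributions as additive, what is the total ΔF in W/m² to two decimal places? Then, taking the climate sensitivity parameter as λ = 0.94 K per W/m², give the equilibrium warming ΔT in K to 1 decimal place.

CO₂: 5.35 × ln(509/283) = 5.35 × ln(1.79859) = 5.35 × 0.58700 = 3.1405 W/m².
CH₄: 0.036 × (√1675 − √750) = 0.036 × (40.9268 − 27.3861) = 0.036 × 13.5407 = 0.4875 W/m².
CFC-12: ΔF = 0.00032 × (347 − 2) = 0.00032 × 345 = 0.1104 W/m².
Total ΔF = 3.1405 + 0.4875 + 0.1104 = 3.7384 W/m².
ΔT = λ ΔF = 0.94 × 3.74 = 3.5156 K.

ΔF = 3.74 W/m²; ΔT = 3.5 K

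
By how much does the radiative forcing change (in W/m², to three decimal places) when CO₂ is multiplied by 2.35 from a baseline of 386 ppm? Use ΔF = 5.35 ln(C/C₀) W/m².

ΔF = 4.571 W/m²

Because the forcing depends only on the ratio C/C₀, the initial concentration does not enter.
ΔF = 5.35 × ln(2.35) = 5.35 × 0.85442 = 4.5711 W/m².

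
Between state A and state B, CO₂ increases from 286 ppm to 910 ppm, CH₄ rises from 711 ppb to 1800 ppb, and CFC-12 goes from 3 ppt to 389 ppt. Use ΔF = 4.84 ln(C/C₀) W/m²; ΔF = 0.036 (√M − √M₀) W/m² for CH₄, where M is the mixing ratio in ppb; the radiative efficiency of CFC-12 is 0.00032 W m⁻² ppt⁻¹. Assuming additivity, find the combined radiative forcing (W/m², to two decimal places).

ΔF = 6.29 W/m²

CO₂: 4.84 × ln(910/286) = 4.84 × ln(3.18182) = 4.84 × 1.15745 = 5.6021 W/m².
CH₄: 0.036 × (√1800 − √711) = 0.036 × (42.4264 − 26.6646) = 0.036 × 15.7618 = 0.5674 W/m².
CFC-12: ΔF = 0.00032 × (389 − 3) = 0.00032 × 386 = 0.1235 W/m².
Total ΔF = 5.6021 + 0.5674 + 0.1235 = 6.2930 W/m².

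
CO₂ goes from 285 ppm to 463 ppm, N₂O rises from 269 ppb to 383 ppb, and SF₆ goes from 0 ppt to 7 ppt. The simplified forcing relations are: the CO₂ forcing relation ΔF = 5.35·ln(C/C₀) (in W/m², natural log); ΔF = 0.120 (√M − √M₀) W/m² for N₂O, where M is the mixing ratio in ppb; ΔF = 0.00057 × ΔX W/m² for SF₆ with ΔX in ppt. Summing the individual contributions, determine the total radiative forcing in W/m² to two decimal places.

ΔF = 2.98 W/m²

CO₂: 5.35 × ln(463/285) = 5.35 × ln(1.62456) = 5.35 × 0.48524 = 2.5960 W/m².
N₂O: 0.120 × (√383 − √269) = 0.120 × (19.5704 − 16.4012) = 0.120 × 3.1692 = 0.3803 W/m².
SF₆: ΔF = 0.00057 × (7 − 0) = 0.00057 × 7 = 0.0040 W/m².
Total ΔF = 2.5960 + 0.3803 + 0.0040 = 2.9803 W/m².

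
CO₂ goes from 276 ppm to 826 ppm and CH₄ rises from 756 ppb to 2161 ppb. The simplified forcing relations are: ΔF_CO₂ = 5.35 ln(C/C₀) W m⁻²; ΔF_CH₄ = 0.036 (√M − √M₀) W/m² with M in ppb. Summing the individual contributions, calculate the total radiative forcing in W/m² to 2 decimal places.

ΔF = 6.55 W/m²

CO₂: 5.35 × ln(826/276) = 5.35 × ln(2.99275) = 5.35 × 1.09619 = 5.8646 W/m².
CH₄: 0.036 × (√2161 − √756) = 0.036 × (46.4866 − 27.4955) = 0.036 × 18.9911 = 0.6837 W/m².
Total ΔF = 5.8646 + 0.6837 = 6.5483 W/m².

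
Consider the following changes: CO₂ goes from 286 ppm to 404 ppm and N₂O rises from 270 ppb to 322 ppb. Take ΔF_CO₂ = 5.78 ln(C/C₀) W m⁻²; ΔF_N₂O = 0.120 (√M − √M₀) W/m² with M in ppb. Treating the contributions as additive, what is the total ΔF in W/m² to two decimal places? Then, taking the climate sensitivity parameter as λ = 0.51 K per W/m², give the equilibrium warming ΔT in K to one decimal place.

CO₂: 5.78 × ln(404/286) = 5.78 × ln(1.41259) = 5.78 × 0.34542 = 1.9965 W/m².
N₂O: 0.120 × (√322 − √270) = 0.120 × (17.9444 − 16.4317) = 0.120 × 1.5127 = 0.1815 W/m².
Total ΔF = 1.9965 + 0.1815 = 2.1780 W/m².
ΔT = λ ΔF = 0.51 × 2.18 = 1.1118 K.

ΔF = 2.18 W/m²; ΔT = 1.1 K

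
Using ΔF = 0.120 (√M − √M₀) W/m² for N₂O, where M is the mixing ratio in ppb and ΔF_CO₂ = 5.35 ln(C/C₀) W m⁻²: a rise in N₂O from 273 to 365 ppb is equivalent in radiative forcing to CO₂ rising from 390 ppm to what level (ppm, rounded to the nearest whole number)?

N₂O forcing: 0.120 × (√365 − √273) = 0.120 × (19.1050 − 16.5227) = 0.120 × 2.5823 = 0.30988 W/m².
Set 5.35 ln(C/390) = 0.30988: ln(C/390) = 0.30988/5.35 = 0.05792, so C = 390 × e^0.05792 = 390 × 1.05963 = 413.26 ppm.

C ≈ 413 ppm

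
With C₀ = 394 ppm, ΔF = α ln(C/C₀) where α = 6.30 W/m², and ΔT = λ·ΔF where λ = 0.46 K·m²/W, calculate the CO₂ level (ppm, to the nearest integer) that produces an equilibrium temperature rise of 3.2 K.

C ≈ 1189 ppm

Required forcing: ΔF = ΔT/λ = 3.2/0.46 = 6.9565 W/m².
Then ln(C/394) = ΔF/6.30 = 6.9565/6.30 = 1.10421.
So C = 394 × e^1.10421 = 394 × 3.01684 = 1188.63 ppm.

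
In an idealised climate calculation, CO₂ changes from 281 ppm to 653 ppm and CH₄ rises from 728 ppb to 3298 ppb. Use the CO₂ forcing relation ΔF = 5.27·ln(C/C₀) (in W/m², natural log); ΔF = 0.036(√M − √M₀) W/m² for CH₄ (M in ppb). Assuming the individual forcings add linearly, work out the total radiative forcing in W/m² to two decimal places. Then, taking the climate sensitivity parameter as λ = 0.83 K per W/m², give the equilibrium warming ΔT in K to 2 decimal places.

ΔF = 5.54 W/m²; ΔT = 4.60 K

CO₂: 5.27 × ln(653/281) = 5.27 × ln(2.32384) = 5.27 × 0.84322 = 4.4438 W/m².
CH₄: 0.036 × (√3298 − √728) = 0.036 × (57.4282 − 26.9815) = 0.036 × 30.4467 = 1.0961 W/m².
Total ΔF = 4.4438 + 1.0961 = 5.5399 W/m².
ΔT = λ ΔF = 0.83 × 5.54 = 4.5982 K.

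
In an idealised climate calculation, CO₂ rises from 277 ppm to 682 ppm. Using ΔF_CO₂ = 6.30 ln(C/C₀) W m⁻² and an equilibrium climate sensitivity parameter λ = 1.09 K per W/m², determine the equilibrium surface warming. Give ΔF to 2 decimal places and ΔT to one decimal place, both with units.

ΔF = 5.68 W/m²; ΔT = 6.2 K

CO₂: 6.30 × ln(682/277) = 6.30 × ln(2.46209) = 6.30 × 0.90101 = 5.6764 W/m².
ΔT = λ ΔF = 1.09 × 5.68 = 6.1912 K.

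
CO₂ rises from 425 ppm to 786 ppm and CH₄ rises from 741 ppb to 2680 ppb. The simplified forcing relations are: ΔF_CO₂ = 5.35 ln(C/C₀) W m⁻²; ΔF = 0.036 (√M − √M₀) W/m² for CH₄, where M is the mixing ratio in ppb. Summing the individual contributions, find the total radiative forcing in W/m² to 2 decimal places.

CO₂: 5.35 × ln(786/425) = 5.35 × ln(1.84941) = 5.35 × 0.61487 = 3.2896 W/m².
CH₄: 0.036 × (√2680 − √741) = 0.036 × (51.7687 − 27.2213) = 0.036 × 24.5474 = 0.8837 W/m².
Total ΔF = 3.2896 + 0.8837 = 4.1733 W/m².

ΔF = 4.17 W/m²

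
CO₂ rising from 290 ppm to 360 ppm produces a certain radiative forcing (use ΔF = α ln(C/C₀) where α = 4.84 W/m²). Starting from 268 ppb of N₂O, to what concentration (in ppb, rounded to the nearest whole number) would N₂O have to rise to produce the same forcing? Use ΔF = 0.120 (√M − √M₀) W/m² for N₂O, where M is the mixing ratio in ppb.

M ≈ 630 ppb

CO₂ forcing: 4.84 × ln(360/290) = 4.84 × 0.216223 = 1.04652 W/m².
Set 0.120(√M − √268) = 1.04652: √M = 1.04652/0.120 + √268 = 8.7210 + 16.3707 = 25.0917.
M = (25.0917)² = 629.59 ppb.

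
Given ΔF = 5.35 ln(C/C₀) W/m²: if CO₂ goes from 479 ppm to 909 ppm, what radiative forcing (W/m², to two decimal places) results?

CO₂: 5.35 × ln(909/479) = 5.35 × ln(1.89770) = 5.35 × 0.64064 = 3.4274 W/m².

ΔF = 3.43 W/m²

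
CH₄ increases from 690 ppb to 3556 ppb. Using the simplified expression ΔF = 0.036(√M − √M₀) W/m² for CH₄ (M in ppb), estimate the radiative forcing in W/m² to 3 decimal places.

CH₄: 0.036 × (√3556 − √690) = 0.036 × (59.6322 − 26.2679) = 0.036 × 33.3643 = 1.2011 W/m².

ΔF = 1.201 W/m²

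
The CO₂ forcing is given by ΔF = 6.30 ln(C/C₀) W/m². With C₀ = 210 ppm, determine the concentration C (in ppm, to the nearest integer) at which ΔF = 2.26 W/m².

C ≈ 301 ppm

Set 6.30 ln(C/210) = 2.26, so ln(C/210) = 2.26/6.30 = 0.35873.
Then C/210 = e^0.35873 = 1.43151, giving C = 210 × 1.43151 = 300.62 ppm.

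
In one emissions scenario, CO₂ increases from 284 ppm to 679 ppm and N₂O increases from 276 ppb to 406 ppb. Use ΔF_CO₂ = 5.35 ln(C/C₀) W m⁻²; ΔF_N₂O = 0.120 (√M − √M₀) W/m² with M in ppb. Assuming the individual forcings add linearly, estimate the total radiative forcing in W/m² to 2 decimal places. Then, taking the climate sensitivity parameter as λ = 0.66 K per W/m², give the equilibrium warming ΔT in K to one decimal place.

CO₂: 5.35 × ln(679/284) = 5.35 × ln(2.39085) = 5.35 × 0.87165 = 4.6633 W/m².
N₂O: 0.120 × (√406 − √276) = 0.120 × (20.1494 − 16.6132) = 0.120 × 3.5362 = 0.4243 W/m².
Total ΔF = 4.6633 + 0.4243 = 5.0876 W/m².
ΔT = λ ΔF = 0.66 × 5.09 = 3.3594 K.

ΔF = 5.09 W/m²; ΔT = 3.4 K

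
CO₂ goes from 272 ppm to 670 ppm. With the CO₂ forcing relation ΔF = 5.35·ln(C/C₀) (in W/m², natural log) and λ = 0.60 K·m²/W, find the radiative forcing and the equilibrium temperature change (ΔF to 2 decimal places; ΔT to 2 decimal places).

CO₂: 5.35 × ln(670/272) = 5.35 × ln(2.46324) = 5.35 × 0.90148 = 4.8229 W/m².
ΔT = λ ΔF = 0.60 × 4.82 = 2.8920 K.

ΔF = 4.82 W/m²; ΔT = 2.89 K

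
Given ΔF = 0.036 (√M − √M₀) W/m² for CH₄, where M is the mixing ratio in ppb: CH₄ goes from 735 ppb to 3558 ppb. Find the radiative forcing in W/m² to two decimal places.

ΔF = 1.17 W/m²

CH₄: 0.036 × (√3558 − √735) = 0.036 × (59.6490 − 27.1109) = 0.036 × 32.5381 = 1.1714 W/m².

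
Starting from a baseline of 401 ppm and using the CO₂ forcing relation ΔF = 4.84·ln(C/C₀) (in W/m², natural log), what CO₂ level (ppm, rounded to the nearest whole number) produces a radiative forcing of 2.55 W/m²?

C ≈ 679 ppm

Set 4.84 ln(C/401) = 2.55, so ln(C/401) = 2.55/4.84 = 0.52686.
Then C/401 = e^0.52686 = 1.69361, giving C = 401 × 1.69361 = 679.14 ppm.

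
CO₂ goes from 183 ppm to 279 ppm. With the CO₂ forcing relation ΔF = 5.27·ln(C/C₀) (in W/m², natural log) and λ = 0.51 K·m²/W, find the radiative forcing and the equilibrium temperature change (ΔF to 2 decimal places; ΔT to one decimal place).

ΔF = 2.22 W/m²; ΔT = 1.1 K

CO₂: 5.27 × ln(279/183) = 5.27 × ln(1.52459) = 5.27 × 0.42173 = 2.2225 W/m².
ΔT = λ ΔF = 0.51 × 2.22 = 1.1322 K.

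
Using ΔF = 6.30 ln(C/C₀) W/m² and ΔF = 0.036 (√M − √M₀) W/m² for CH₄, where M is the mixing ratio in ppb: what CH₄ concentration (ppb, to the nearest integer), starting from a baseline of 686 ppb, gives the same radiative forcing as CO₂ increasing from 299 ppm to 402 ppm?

CO₂ forcing: 6.30 × ln(402/299) = 6.30 × 0.296009 = 1.86486 W/m².
Set 0.036(√M − √686) = 1.86486: √M = 1.86486/0.036 + √686 = 51.8017 + 26.1916 = 77.9933.
M = (77.9933)² = 6082.95 ppb.

M ≈ 6083 ppb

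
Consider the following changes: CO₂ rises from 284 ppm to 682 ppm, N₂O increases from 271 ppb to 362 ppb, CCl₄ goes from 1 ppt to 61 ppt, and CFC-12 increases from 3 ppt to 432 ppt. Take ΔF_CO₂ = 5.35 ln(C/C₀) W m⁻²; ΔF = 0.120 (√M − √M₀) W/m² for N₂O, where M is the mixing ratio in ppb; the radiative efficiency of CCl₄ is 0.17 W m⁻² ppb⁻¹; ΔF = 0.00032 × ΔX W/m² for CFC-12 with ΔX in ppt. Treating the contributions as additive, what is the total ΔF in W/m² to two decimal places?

ΔF = 5.14 W/m²

CO₂: 5.35 × ln(682/284) = 5.35 × ln(2.40141) = 5.35 × 0.87606 = 4.6869 W/m².
N₂O: 0.120 × (√362 − √271) = 0.120 × (19.0263 − 16.4621) = 0.120 × 2.5642 = 0.3077 W/m².
CCl₄: Δ = 61 − 1 = 60 ppt = 0.060 ppb; ΔF = 0.17 × 0.060 = 0.0102 W/m².
CFC-12: ΔF = 0.00032 × (432 − 3) = 0.00032 × 429 = 0.1373 W/m².
Total ΔF = 4.6869 + 0.3077 + 0.0102 + 0.1373 = 5.1421 W/m².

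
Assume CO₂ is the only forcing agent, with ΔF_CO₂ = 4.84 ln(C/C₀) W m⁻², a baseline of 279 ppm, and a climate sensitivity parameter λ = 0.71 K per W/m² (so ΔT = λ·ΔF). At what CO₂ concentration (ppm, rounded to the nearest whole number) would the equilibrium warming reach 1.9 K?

C ≈ 485 ppm

Required forcing: ΔF = ΔT/λ = 1.9/0.71 = 2.6761 W/m².
Then ln(C/279) = ΔF/4.84 = 2.6761/4.84 = 0.55291.
So C = 279 × e^0.55291 = 279 × 1.73830 = 484.99 ppm.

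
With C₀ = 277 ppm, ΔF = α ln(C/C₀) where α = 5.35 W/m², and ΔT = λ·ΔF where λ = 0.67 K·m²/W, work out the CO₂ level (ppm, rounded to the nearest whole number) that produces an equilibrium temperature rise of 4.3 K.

Required forcing: ΔF = ΔT/λ = 4.3/0.67 = 6.4179 W/m².
Then ln(C/277) = ΔF/5.35 = 6.4179/5.35 = 1.19961.
So C = 277 × e^1.19961 = 277 × 3.31882 = 919.31 ppm.

C ≈ 919 ppm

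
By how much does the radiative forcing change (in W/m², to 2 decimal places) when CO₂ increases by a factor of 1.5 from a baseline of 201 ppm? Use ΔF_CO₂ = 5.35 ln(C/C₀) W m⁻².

Because the forcing depends only on the ratio C/C₀, the initial concentration does not enter.
ΔF = 5.35 × ln(1.5) = 5.35 × 0.40547 = 2.1693 W/m².

ΔF = 2.17 W/m²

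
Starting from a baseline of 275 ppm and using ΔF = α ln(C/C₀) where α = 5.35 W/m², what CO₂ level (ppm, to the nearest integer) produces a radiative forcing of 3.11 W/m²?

Set 5.35 ln(C/275) = 3.11, so ln(C/275) = 3.11/5.35 = 0.58131.
Then C/275 = e^0.58131 = 1.78838, giving C = 275 × 1.78838 = 491.80 ppm.

C ≈ 492 ppm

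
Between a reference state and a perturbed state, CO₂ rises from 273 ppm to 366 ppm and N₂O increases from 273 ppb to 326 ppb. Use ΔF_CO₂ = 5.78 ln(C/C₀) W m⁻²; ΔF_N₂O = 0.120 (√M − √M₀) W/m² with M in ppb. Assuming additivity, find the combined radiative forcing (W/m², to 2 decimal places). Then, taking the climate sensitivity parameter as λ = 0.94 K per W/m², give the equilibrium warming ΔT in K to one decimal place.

CO₂: 5.78 × ln(366/273) = 5.78 × ln(1.34066) = 5.78 × 0.29316 = 1.6945 W/m².
N₂O: 0.120 × (√326 − √273) = 0.120 × (18.0555 − 16.5227) = 0.120 × 1.5328 = 0.1839 W/m².
Total ΔF = 1.6945 + 0.1839 = 1.8784 W/m².
ΔT = λ ΔF = 0.94 × 1.88 = 1.7672 K.

ΔF = 1.88 W/m²; ΔT = 1.8 K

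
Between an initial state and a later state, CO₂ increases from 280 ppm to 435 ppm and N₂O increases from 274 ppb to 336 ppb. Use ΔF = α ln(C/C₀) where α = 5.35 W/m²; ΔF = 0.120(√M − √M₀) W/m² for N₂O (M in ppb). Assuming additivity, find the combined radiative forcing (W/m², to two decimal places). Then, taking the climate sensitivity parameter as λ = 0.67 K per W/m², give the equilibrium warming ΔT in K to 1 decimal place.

ΔF = 2.57 W/m²; ΔT = 1.7 K

CO₂: 5.35 × ln(435/280) = 5.35 × ln(1.55357) = 5.35 × 0.44056 = 2.3570 W/m².
N₂O: 0.120 × (√336 − √274) = 0.120 × (18.3303 − 16.5529) = 0.120 × 1.7774 = 0.2133 W/m².
Total ΔF = 2.3570 + 0.2133 = 2.5703 W/m².
ΔT = λ ΔF = 0.67 × 2.57 = 1.7219 K.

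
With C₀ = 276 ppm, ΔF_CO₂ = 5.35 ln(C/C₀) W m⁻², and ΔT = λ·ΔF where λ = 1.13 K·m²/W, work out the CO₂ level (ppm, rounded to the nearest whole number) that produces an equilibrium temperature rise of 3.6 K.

C ≈ 501 ppm

Required forcing: ΔF = ΔT/λ = 3.6/1.13 = 3.1858 W/m².
Then ln(C/276) = ΔF/5.35 = 3.1858/5.35 = 0.59548.
So C = 276 × e^0.59548 = 276 × 1.81390 = 500.64 ppm.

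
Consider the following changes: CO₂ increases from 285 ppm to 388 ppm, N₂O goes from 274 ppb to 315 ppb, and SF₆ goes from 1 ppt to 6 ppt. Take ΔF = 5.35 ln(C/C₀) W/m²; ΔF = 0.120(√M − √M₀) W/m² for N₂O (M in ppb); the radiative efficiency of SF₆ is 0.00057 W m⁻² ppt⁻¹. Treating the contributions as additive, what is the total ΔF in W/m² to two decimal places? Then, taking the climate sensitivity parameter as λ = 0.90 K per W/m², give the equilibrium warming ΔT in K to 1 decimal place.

ΔF = 1.80 W/m²; ΔT = 1.6 K

CO₂: 5.35 × ln(388/285) = 5.35 × ln(1.36140) = 5.35 × 0.30851 = 1.6505 W/m².
N₂O: 0.120 × (√315 − √274) = 0.120 × (17.7482 − 16.5529) = 0.120 × 1.1953 = 0.1434 W/m².
SF₆: ΔF = 0.00057 × (6 − 1) = 0.00057 × 5 = 0.0029 W/m².
Total ΔF = 1.6505 + 0.1434 + 0.0029 = 1.7968 W/m².
ΔT = λ ΔF = 0.90 × 1.80 = 1.6200 K.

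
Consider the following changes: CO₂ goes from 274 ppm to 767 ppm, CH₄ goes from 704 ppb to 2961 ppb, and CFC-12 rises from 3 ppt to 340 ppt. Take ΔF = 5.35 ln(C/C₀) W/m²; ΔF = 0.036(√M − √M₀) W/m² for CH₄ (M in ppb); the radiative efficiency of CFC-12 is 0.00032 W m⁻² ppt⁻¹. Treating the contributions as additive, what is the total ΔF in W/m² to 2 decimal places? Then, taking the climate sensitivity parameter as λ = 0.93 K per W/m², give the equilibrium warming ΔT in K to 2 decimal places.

CO₂: 5.35 × ln(767/274) = 5.35 × ln(2.79927) = 5.35 × 1.02936 = 5.5071 W/m².
CH₄: 0.036 × (√2961 − √704) = 0.036 × (54.4151 − 26.5330) = 0.036 × 27.8821 = 1.0038 W/m².
CFC-12: ΔF = 0.00032 × (340 − 3) = 0.00032 × 337 = 0.1078 W/m².
Total ΔF = 5.5071 + 1.0038 + 0.1078 = 6.6187 W/m².
ΔT = λ ΔF = 0.93 × 6.62 = 6.1566 K.

ΔF = 6.62 W/m²; ΔT = 6.16 K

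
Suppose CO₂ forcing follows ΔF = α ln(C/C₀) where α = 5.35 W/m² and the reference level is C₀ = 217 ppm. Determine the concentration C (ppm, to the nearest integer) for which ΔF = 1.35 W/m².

Set 5.35 ln(C/217) = 1.35, so ln(C/217) = 1.35/5.35 = 0.25234.
Then C/217 = e^0.25234 = 1.28703, giving C = 217 × 1.28703 = 279.29 ppm.

C ≈ 279 ppm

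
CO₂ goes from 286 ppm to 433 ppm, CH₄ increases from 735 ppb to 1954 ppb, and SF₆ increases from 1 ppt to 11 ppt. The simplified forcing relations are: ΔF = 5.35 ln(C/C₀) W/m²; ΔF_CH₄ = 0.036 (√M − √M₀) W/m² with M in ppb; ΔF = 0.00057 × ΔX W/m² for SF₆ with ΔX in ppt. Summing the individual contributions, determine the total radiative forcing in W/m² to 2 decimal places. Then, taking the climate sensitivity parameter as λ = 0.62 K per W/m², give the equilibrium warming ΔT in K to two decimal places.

ΔF = 2.84 W/m²; ΔT = 1.76 K

CO₂: 5.35 × ln(433/286) = 5.35 × ln(1.51399) = 5.35 × 0.41475 = 2.2189 W/m².
CH₄: 0.036 × (√1954 − √735) = 0.036 × (44.2041 − 27.1109) = 0.036 × 17.0932 = 0.6154 W/m².
SF₆: ΔF = 0.00057 × (11 − 1) = 0.00057 × 10 = 0.0057 W/m².
Total ΔF = 2.2189 + 0.6154 + 0.0057 = 2.8400 W/m².
ΔT = λ ΔF = 0.62 × 2.84 = 1.7608 K.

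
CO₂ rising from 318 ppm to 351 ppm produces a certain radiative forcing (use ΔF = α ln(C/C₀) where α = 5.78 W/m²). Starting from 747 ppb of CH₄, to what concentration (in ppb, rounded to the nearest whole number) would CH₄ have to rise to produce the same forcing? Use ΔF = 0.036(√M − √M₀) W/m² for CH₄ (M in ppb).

M ≈ 1865 ppb

CO₂ forcing: 5.78 × ln(351/318) = 5.78 × 0.098735 = 0.57069 W/m².
Set 0.036(√M − √747) = 0.57069: √M = 0.57069/0.036 + √747 = 15.8525 + 27.3313 = 43.1838.
M = (43.1838)² = 1864.84 ppb.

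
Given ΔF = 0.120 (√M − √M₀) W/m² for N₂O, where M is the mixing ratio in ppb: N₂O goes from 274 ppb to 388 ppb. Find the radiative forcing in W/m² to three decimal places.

N₂O: 0.120 × (√388 − √274) = 0.120 × (19.6977 − 16.5529) = 0.120 × 3.1448 = 0.3774 W/m².

ΔF = 0.377 W/m²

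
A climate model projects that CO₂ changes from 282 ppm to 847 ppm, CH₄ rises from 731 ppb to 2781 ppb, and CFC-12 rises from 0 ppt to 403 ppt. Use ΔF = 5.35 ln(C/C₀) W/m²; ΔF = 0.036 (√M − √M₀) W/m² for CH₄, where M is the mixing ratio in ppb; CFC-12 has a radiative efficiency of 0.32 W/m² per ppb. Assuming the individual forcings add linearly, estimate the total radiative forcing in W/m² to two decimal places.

CO₂: 5.35 × ln(847/282) = 5.35 × ln(3.00355) = 5.35 × 1.09979 = 5.8839 W/m².
CH₄: 0.036 × (√2781 − √731) = 0.036 × (52.7352 − 27.0370) = 0.036 × 25.6982 = 0.9251 W/m².
CFC-12: Δ = 403 − 0 = 403 ppt = 0.403 ppb; ΔF = 0.32 × 0.403 = 0.1290 W/m².
Total ΔF = 5.8839 + 0.9251 + 0.1290 = 6.9380 W/m².

ΔF = 6.94 W/m²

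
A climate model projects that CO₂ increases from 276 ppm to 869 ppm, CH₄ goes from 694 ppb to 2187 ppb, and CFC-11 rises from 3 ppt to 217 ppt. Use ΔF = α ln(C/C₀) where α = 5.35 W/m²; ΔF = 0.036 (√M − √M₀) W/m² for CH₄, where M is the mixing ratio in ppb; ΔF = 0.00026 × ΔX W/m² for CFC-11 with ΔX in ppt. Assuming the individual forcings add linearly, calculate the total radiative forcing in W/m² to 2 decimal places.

CO₂: 5.35 × ln(869/276) = 5.35 × ln(3.14855) = 5.35 × 1.14694 = 6.1361 W/m².
CH₄: 0.036 × (√2187 − √694) = 0.036 × (46.7654 − 26.3439) = 0.036 × 20.4215 = 0.7352 W/m².
CFC-11: ΔF = 0.00026 × (217 − 3) = 0.00026 × 214 = 0.0556 W/m².
Total ΔF = 6.1361 + 0.7352 + 0.0556 = 6.9269 W/m².

ΔF = 6.93 W/m²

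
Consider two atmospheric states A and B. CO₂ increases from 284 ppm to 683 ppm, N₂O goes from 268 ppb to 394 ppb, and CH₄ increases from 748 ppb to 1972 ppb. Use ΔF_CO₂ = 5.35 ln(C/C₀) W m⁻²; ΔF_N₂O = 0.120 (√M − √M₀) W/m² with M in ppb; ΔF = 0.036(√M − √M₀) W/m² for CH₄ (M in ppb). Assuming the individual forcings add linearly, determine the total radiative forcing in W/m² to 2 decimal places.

CO₂: 5.35 × ln(683/284) = 5.35 × ln(2.40493) = 5.35 × 0.87752 = 4.6947 W/m².
N₂O: 0.120 × (√394 − √268) = 0.120 × (19.8494 − 16.3707) = 0.120 × 3.4787 = 0.4174 W/m².
CH₄: 0.036 × (√1972 − √748) = 0.036 × (44.4072 − 27.3496) = 0.036 × 17.0576 = 0.6141 W/m².
Total ΔF = 4.6947 + 0.4174 + 0.6141 = 5.7262 W/m².

ΔF = 5.73 W/m²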